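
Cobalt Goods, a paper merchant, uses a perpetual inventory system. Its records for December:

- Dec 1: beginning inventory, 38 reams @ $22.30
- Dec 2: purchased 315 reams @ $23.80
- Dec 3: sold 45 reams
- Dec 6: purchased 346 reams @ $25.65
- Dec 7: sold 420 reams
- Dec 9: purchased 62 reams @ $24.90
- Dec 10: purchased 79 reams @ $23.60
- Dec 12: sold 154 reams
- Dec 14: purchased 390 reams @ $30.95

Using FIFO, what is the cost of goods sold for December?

Dec 3, 45 sold [FIFO — oldest first]: 38 @ $22.30 + 7 @ $23.80 = $1,014.00
Dec 7, 420 sold [FIFO — oldest first]: 308 @ $23.80 + 112 @ $25.65 = $10,203.20
Dec 12, 154 sold [FIFO — oldest first]: 154 @ $25.65 = $3,950.10
Total COGS = $1,014.00 + $10,203.20 + $3,950.10 = $15,167.30
Ending inventory: 80 @ $25.65 + 62 @ $24.90 + 79 @ $23.60 + 390 @ $30.95 = $17,530.70

COGS = $15,167.30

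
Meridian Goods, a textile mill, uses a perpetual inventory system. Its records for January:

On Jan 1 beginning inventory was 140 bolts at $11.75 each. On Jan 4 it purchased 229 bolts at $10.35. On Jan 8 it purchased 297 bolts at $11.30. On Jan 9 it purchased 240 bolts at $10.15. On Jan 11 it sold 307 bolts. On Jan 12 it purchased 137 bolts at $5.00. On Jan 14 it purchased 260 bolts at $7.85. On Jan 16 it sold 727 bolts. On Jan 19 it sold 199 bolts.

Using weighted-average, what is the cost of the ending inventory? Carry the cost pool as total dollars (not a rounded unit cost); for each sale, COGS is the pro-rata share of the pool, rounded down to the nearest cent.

After Jan 1: 140 on hand, pool $1,645.00 (≈ $11.7500 each)
After Jan 4: 369 on hand, pool $4,015.15 (≈ $10.8812 each)
After Jan 8: 666 on hand, pool $7,371.25 (≈ $11.0679 each)
After Jan 9: 906 on hand, pool $9,807.25 (≈ $10.8248 each)
Jan 11, sell 307: 307/906 × $9,807.25 → $3,323.20
After Jan 12: 736 on hand, pool $7,169.05 (≈ $9.7406 each)
After Jan 14: 996 on hand, pool $9,210.05 (≈ $9.2470 each)
Jan 16, sell 727: 727/996 × $9,210.05 → $6,722.59
Jan 19, sell 199: 199/269 × $2,487.46 → $1,840.16
Total COGS = $3,323.20 + $6,722.59 + $1,840.16 = $11,885.95
Ending inventory (cost pool remaining) = $647.30

Ending inventory = $647.30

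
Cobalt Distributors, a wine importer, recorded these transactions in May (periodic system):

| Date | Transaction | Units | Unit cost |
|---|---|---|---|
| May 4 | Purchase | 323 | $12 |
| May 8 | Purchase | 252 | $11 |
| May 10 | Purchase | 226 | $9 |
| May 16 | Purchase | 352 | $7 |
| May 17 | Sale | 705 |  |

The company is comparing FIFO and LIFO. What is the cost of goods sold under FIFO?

COGS = $7,818

FIFO COGS: 323 @ $12 + 252 @ $11 + 130 @ $9 = $7,818
LIFO COGS: 352 @ $7 + 226 @ $9 + 127 @ $11 = $5,895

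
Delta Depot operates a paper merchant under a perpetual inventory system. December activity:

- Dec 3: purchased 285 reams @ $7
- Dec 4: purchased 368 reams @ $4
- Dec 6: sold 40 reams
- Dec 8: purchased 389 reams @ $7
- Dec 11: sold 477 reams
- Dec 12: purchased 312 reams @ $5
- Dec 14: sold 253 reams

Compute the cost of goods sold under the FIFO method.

COGS = $4,286

Dec 6, 40 sold [FIFO — oldest first]: 40 @ $7 = $280
Dec 11, 477 sold [FIFO — oldest first]: 245 @ $7 + 232 @ $4 = $2,643
Dec 14, 253 sold [FIFO — oldest first]: 136 @ $4 + 117 @ $7 = $1,363
Total COGS = $280 + $2,643 + $1,363 = $4,286
Ending inventory: 272 @ $7 + 312 @ $5 = $3,464
Check: goods available $7,750 = COGS $4,286 + ending $3,464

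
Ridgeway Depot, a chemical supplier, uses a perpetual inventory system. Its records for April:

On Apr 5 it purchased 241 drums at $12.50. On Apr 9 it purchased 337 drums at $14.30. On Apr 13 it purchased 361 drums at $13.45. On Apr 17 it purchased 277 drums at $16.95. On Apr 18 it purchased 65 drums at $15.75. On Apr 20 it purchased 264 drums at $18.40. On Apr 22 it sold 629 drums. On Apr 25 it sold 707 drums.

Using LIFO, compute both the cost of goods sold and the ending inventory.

COGS = $20,651.05; ending inventory = $2,612.50

Apr 22, 629 sold [LIFO — newest first]: 264 @ $18.40 + 65 @ $15.75 + 277 @ $16.95 + 23 @ $13.45 = $10,885.85
Apr 25, 707 sold [LIFO — newest first]: 338 @ $13.45 + 337 @ $14.30 + 32 @ $12.50 = $9,765.20
Total COGS = $10,885.85 + $9,765.20 = $20,651.05
Ending inventory: 209 @ $12.50 = $2,612.50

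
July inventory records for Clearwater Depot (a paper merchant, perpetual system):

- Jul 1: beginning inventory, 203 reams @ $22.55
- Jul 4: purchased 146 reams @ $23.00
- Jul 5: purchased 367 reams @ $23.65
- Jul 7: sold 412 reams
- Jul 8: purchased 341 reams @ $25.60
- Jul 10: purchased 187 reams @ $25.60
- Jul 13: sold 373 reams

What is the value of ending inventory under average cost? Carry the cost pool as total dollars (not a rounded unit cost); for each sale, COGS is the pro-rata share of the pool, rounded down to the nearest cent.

After Jul 1: 203 on hand, pool $4,577.65 (≈ $22.5500 each)
After Jul 4: 349 on hand, pool $7,935.65 (≈ $22.7383 each)
After Jul 5: 716 on hand, pool $16,615.20 (≈ $23.2056 each)
Jul 7, sell 412: 412/716 × $16,615.20 → $9,560.70
After Jul 8: 645 on hand, pool $15,784.10 (≈ $24.4715 each)
After Jul 10: 832 on hand, pool $20,571.30 (≈ $24.7251 each)
Jul 13, sell 373: 373/832 × $20,571.30 → $9,222.46
Total COGS = $9,560.70 + $9,222.46 = $18,783.16
Ending inventory (cost pool remaining) = $11,348.84

Ending inventory = $11,348.84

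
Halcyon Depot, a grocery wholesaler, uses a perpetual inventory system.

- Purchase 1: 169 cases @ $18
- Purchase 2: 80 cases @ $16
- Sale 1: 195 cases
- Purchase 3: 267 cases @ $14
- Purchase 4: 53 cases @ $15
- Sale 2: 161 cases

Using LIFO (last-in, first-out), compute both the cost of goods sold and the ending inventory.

COGS = $5,657; ending inventory = $3,198

Sale 1 (195) [LIFO — newest first]: 80 @ $16 + 115 @ $18 = $3,350
Sale 2 (161) [LIFO — newest first]: 53 @ $15 + 108 @ $14 = $2,307
Total COGS = $3,350 + $2,307 = $5,657
Ending inventory: 54 @ $18 + 159 @ $14 = $3,198
Check: goods available $8,855 = COGS $5,657 + ending $3,198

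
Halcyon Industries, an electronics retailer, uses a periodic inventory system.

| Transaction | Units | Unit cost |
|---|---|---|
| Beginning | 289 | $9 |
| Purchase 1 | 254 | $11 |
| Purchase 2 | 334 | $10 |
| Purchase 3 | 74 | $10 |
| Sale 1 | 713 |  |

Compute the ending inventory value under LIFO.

Ending inventory = $2,142

Sale 1 (713) [LIFO — newest first]: 74 @ $10 + 334 @ $10 + 254 @ $11 + 51 @ $9 = $7,333
Ending inventory: 238 @ $9 = $2,142
Check: goods available $9,475 = COGS $7,333 + ending $2,142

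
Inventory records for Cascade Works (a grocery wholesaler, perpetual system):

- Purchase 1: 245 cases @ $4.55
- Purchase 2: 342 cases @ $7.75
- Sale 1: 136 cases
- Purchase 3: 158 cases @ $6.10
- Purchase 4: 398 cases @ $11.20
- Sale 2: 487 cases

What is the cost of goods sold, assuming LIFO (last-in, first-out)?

COGS = $6,054.50

Sale 1 (136) [LIFO — newest first]: 136 @ $7.75 = $1,054.00
Sale 2 (487) [LIFO — newest first]: 398 @ $11.20 + 89 @ $6.10 = $5,000.50
Total COGS = $1,054.00 + $5,000.50 = $6,054.50
Ending inventory: 245 @ $4.55 + 206 @ $7.75 + 69 @ $6.10 = $3,132.15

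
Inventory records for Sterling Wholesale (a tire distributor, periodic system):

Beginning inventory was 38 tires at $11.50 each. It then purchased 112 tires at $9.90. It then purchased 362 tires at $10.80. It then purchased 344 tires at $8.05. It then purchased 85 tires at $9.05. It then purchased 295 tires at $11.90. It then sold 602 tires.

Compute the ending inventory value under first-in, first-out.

Ending inventory = $6,324.45

Sale 1 (602) [FIFO — oldest first]: 38 @ $11.50 + 112 @ $9.90 + 362 @ $10.80 + 90 @ $8.05 = $6,179.90
Ending inventory: 254 @ $8.05 + 85 @ $9.05 + 295 @ $11.90 = $6,324.45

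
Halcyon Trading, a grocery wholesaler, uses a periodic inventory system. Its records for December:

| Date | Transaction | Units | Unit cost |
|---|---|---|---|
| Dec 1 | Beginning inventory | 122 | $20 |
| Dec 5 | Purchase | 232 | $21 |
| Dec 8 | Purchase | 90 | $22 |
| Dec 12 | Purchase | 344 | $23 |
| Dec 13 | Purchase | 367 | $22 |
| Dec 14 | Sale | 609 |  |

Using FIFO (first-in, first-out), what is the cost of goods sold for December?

COGS = $13,087

Dec 14, 609 sold [FIFO — oldest first]: 122 @ $20 + 232 @ $21 + 90 @ $22 + 165 @ $23 = $13,087
Ending inventory: 179 @ $23 + 367 @ $22 = $12,191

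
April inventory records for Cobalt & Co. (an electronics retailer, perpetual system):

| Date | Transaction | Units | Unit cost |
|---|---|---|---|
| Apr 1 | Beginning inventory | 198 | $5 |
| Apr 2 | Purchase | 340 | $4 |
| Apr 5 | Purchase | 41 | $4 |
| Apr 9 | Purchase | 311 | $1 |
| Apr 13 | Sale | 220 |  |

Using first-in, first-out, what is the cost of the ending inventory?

Apr 13, 220 sold [FIFO — oldest first]: 198 @ $5 + 22 @ $4 = $1,078
Ending inventory: 318 @ $4 + 41 @ $4 + 311 @ $1 = $1,747

Ending inventory = $1,747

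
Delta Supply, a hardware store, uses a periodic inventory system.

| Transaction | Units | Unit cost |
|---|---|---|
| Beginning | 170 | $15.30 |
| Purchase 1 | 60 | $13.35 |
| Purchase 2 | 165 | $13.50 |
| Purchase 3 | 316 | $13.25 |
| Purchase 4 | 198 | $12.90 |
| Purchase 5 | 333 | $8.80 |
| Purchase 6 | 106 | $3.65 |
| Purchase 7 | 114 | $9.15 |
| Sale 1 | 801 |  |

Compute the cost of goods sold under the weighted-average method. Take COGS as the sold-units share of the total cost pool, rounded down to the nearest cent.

COGS = $9,166.62

Sale 1, sell 801: 801/1462 × $16,731.10 → $9,166.62
Ending inventory (cost pool remaining) = $7,564.48
Check: goods available $16,731.10 = COGS $9,166.62 + ending $7,564.48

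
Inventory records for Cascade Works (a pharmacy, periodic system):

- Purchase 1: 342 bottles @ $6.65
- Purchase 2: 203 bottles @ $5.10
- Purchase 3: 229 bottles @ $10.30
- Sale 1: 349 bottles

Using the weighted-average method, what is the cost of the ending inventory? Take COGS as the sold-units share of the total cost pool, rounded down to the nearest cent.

Ending inventory = $3,112.44

Sale 1, sell 349: 349/774 × $5,668.30 → $2,555.86
Ending inventory (cost pool remaining) = $3,112.44
Check: goods available $5,668.30 = COGS $2,555.86 + ending $3,112.44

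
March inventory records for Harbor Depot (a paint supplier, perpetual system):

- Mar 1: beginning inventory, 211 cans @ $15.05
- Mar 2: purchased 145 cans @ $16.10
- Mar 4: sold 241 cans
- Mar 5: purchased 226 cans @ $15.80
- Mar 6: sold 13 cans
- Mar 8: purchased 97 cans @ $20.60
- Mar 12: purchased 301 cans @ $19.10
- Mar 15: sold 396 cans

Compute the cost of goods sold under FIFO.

Mar 4, 241 sold [FIFO — oldest first]: 211 @ $15.05 + 30 @ $16.10 = $3,658.55
Mar 6, 13 sold [FIFO — oldest first]: 13 @ $16.10 = $209.30
Mar 15, 396 sold [FIFO — oldest first]: 102 @ $16.10 + 226 @ $15.80 + 68 @ $20.60 = $6,613.80
Total COGS = $3,658.55 + $209.30 + $6,613.80 = $10,481.65
Ending inventory: 29 @ $20.60 + 301 @ $19.10 = $6,346.50

COGS = $10,481.65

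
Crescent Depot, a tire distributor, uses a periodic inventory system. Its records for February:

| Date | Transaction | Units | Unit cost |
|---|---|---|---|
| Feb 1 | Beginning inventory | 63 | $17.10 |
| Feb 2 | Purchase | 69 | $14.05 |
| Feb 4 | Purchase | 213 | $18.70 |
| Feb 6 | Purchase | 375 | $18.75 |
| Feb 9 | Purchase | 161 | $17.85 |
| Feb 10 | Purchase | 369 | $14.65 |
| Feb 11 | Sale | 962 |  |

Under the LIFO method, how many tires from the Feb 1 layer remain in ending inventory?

Feb 11, 962 sold [LIFO — newest first]: 369 @ $14.65 + 161 @ $17.85 + 375 @ $18.75 + 57 @ $18.70 = $16,376.85
Ending inventory: 63 @ $17.10 + 69 @ $14.05 + 156 @ $18.70 = $4,963.95

63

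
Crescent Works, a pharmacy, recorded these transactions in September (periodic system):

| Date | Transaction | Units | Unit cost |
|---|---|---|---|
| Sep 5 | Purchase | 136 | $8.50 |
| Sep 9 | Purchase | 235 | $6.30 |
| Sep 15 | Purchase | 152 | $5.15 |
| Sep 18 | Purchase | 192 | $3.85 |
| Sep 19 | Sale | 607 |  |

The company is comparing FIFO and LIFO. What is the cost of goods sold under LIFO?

COGS = $3,240.50

FIFO COGS: 136 @ $8.50 + 235 @ $6.30 + 152 @ $5.15 + 84 @ $3.85 = $3,742.70
LIFO COGS: 192 @ $3.85 + 152 @ $5.15 + 235 @ $6.30 + 28 @ $8.50 = $3,240.50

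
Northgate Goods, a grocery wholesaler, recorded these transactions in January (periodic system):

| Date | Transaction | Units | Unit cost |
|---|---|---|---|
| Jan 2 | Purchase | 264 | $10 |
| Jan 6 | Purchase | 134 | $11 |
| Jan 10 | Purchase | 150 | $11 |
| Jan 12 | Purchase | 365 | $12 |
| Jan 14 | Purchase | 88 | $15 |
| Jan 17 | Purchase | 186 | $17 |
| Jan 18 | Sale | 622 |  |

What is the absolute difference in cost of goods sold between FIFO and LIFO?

$2,006

FIFO COGS: 264 @ $10 + 134 @ $11 + 150 @ $11 + 74 @ $12 = $6,652
LIFO COGS: 186 @ $17 + 88 @ $15 + 348 @ $12 = $8,658
Difference = |$6,652 − $8,658| = $2,006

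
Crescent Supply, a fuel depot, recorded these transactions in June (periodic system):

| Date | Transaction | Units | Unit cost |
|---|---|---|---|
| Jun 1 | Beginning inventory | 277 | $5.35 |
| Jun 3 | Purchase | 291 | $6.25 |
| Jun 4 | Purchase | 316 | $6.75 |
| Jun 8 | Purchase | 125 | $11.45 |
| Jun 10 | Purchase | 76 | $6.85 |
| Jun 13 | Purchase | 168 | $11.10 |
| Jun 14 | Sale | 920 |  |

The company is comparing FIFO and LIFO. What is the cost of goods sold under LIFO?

FIFO COGS: 277 @ $5.35 + 291 @ $6.25 + 316 @ $6.75 + 36 @ $11.45 = $5,845.90
LIFO COGS: 168 @ $11.10 + 76 @ $6.85 + 125 @ $11.45 + 316 @ $6.75 + 235 @ $6.25 = $7,418.40

COGS = $7,418.40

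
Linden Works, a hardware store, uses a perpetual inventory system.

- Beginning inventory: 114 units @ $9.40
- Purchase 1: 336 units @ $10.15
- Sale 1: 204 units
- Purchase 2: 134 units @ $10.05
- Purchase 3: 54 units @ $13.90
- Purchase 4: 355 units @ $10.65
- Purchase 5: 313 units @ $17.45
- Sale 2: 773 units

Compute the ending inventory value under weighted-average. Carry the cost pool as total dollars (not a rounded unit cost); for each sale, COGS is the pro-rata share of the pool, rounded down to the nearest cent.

After Beginning: 114 on hand, pool $1,071.60 (≈ $9.4000 each)
After Purchase 1: 450 on hand, pool $4,482.00 (≈ $9.9600 each)
Sale 1, sell 204: 204/450 × $4,482.00 → $2,031.84
After Purchase 2: 380 on hand, pool $3,796.86 (≈ $9.9917 each)
After Purchase 3: 434 on hand, pool $4,547.46 (≈ $10.4780 each)
After Purchase 4: 789 on hand, pool $8,328.21 (≈ $10.5554 each)
After Purchase 5: 1102 on hand, pool $13,790.06 (≈ $12.5137 each)
Sale 2, sell 773: 773/1102 × $13,790.06 → $9,673.06
Total COGS = $2,031.84 + $9,673.06 = $11,704.90
Ending inventory (cost pool remaining) = $4,117.00
Check: goods available $15,821.90 = COGS $11,704.90 + ending $4,117.00

Ending inventory = $4,117.00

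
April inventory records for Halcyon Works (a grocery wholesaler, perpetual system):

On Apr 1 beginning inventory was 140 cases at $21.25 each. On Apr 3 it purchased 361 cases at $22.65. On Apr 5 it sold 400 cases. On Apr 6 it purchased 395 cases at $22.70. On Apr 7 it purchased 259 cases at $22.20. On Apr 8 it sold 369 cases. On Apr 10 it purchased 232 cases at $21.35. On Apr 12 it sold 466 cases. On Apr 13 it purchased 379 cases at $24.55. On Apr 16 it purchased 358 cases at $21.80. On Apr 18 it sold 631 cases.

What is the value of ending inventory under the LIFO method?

Apr 5, 400 sold [LIFO — newest first]: 361 @ $22.65 + 39 @ $21.25 = $9,005.40
Apr 8, 369 sold [LIFO — newest first]: 259 @ $22.20 + 110 @ $22.70 = $8,246.80
Apr 12, 466 sold [LIFO — newest first]: 232 @ $21.35 + 234 @ $22.70 = $10,265.00
Apr 18, 631 sold [LIFO — newest first]: 358 @ $21.80 + 273 @ $24.55 = $14,506.55
Total COGS = $9,005.40 + $8,246.80 + $10,265.00 + $14,506.55 = $42,023.75
Ending inventory: 101 @ $21.25 + 51 @ $22.70 + 106 @ $24.55 = $5,906.25

Ending inventory = $5,906.25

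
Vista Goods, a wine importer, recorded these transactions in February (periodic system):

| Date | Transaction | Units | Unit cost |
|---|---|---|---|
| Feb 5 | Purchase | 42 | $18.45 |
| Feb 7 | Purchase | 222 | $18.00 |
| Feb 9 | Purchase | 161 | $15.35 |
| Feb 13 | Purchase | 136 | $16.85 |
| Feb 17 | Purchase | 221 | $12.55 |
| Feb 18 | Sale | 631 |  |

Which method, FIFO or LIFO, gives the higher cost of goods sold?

FIFO

FIFO COGS: 42 @ $18.45 + 222 @ $18.00 + 161 @ $15.35 + 136 @ $16.85 + 70 @ $12.55 = $10,412.35
LIFO COGS: 221 @ $12.55 + 136 @ $16.85 + 161 @ $15.35 + 113 @ $18.00 = $9,570.50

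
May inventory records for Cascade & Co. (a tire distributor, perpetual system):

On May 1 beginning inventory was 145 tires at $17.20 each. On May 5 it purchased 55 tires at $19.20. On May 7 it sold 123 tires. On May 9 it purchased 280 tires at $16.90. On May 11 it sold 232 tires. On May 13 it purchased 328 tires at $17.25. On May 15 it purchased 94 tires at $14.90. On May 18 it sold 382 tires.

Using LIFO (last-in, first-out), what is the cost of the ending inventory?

Ending inventory = $2,825.60

May 7, 123 sold [LIFO — newest first]: 55 @ $19.20 + 68 @ $17.20 = $2,225.60
May 11, 232 sold [LIFO — newest first]: 232 @ $16.90 = $3,920.80
May 18, 382 sold [LIFO — newest first]: 94 @ $14.90 + 288 @ $17.25 = $6,368.60
Total COGS = $2,225.60 + $3,920.80 + $6,368.60 = $12,515.00
Ending inventory: 77 @ $17.20 + 48 @ $16.90 + 40 @ $17.25 = $2,825.60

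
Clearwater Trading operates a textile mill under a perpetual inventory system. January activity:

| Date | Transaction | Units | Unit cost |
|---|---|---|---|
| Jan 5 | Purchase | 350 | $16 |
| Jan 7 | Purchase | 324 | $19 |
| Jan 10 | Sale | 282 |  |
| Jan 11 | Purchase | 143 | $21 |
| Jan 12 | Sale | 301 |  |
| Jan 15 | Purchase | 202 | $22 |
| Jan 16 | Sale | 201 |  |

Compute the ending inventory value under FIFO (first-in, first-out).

Jan 10, 282 sold [FIFO — oldest first]: 282 @ $16 = $4,512
Jan 12, 301 sold [FIFO — oldest first]: 68 @ $16 + 233 @ $19 = $5,515
Jan 16, 201 sold [FIFO — oldest first]: 91 @ $19 + 110 @ $21 = $4,039
Total COGS = $4,512 + $5,515 + $4,039 = $14,066
Ending inventory: 33 @ $21 + 202 @ $22 = $5,137
Check: goods available $19,203 = COGS $14,066 + ending $5,137

Ending inventory = $5,137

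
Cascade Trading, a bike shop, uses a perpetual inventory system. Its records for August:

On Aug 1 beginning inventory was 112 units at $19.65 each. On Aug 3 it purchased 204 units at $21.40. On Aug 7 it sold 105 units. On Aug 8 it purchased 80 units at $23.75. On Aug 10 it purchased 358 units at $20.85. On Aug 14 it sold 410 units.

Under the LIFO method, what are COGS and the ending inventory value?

Aug 7, 105 sold [LIFO — newest first]: 105 @ $21.40 = $2,247.00
Aug 14, 410 sold [LIFO — newest first]: 358 @ $20.85 + 52 @ $23.75 = $8,699.30
Total COGS = $2,247.00 + $8,699.30 = $10,946.30
Ending inventory: 112 @ $19.65 + 99 @ $21.40 + 28 @ $23.75 = $4,984.40

COGS = $10,946.30; ending inventory = $4,984.40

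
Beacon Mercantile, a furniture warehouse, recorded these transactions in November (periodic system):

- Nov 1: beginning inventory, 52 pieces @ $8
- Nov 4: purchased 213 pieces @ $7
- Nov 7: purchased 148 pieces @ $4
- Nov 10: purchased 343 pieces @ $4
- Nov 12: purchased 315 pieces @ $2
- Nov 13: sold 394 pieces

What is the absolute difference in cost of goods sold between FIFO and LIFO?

FIFO COGS: 52 @ $8 + 213 @ $7 + 129 @ $4 = $2,423
LIFO COGS: 315 @ $2 + 79 @ $4 = $946
Difference = |$2,423 − $946| = $1,477

$1,477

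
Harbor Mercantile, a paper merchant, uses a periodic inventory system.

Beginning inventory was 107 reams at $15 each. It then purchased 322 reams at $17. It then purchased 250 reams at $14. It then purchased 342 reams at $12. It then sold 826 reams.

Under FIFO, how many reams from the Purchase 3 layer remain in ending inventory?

195

Sale 1 (826) [FIFO — oldest first]: 107 @ $15 + 322 @ $17 + 250 @ $14 + 147 @ $12 = $12,343
Ending inventory: 195 @ $12 = $2,340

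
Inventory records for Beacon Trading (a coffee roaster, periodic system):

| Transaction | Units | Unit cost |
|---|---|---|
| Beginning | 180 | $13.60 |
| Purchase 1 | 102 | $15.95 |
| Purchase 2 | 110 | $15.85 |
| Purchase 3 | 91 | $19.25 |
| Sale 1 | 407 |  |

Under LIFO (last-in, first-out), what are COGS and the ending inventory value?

COGS = $6,536.55; ending inventory = $1,033.60

Sale 1 (407) [LIFO — newest first]: 91 @ $19.25 + 110 @ $15.85 + 102 @ $15.95 + 104 @ $13.60 = $6,536.55
Ending inventory: 76 @ $13.60 = $1,033.60
Check: goods available $7,570.15 = COGS $6,536.55 + ending $1,033.60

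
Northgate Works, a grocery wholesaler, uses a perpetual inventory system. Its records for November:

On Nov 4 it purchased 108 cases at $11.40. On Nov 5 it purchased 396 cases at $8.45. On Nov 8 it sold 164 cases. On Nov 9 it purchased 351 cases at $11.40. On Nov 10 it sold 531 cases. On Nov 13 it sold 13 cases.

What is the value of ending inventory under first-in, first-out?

Nov 8, 164 sold [FIFO — oldest first]: 108 @ $11.40 + 56 @ $8.45 = $1,704.40
Nov 10, 531 sold [FIFO — oldest first]: 340 @ $8.45 + 191 @ $11.40 = $5,050.40
Nov 13, 13 sold [FIFO — oldest first]: 13 @ $11.40 = $148.20
Total COGS = $1,704.40 + $5,050.40 + $148.20 = $6,903.00
Ending inventory: 147 @ $11.40 = $1,675.80

Ending inventory = $1,675.80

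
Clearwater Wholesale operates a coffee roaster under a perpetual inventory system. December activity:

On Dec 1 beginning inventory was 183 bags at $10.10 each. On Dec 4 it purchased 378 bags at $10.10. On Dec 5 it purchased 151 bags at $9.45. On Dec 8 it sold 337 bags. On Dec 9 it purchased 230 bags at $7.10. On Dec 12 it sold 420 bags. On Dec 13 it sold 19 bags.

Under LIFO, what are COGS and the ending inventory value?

Dec 8, 337 sold [LIFO — newest first]: 151 @ $9.45 + 186 @ $10.10 = $3,305.55
Dec 12, 420 sold [LIFO — newest first]: 230 @ $7.10 + 190 @ $10.10 = $3,552.00
Dec 13, 19 sold [LIFO — newest first]: 2 @ $10.10 + 17 @ $10.10 = $191.90
Total COGS = $3,305.55 + $3,552.00 + $191.90 = $7,049.45
Ending inventory: 166 @ $10.10 = $1,676.60

COGS = $7,049.45; ending inventory = $1,676.60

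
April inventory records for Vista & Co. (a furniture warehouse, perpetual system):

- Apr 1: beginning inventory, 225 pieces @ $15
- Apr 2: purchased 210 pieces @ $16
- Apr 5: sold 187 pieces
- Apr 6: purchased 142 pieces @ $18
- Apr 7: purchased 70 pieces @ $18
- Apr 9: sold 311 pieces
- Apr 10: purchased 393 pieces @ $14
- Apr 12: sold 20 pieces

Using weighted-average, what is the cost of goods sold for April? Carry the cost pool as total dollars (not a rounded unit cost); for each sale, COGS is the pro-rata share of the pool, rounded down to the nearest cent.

COGS = $8,365.73

After Apr 1: 225 on hand, pool $3,375.00 (≈ $15.0000 each)
After Apr 2: 435 on hand, pool $6,735.00 (≈ $15.4828 each)
Apr 5, sell 187: 187/435 × $6,735.00 → $2,895.27
After Apr 6: 390 on hand, pool $6,395.73 (≈ $16.3993 each)
After Apr 7: 460 on hand, pool $7,655.73 (≈ $16.6429 each)
Apr 9, sell 311: 311/460 × $7,655.73 → $5,175.93
After Apr 10: 542 on hand, pool $7,981.80 (≈ $14.7266 each)
Apr 12, sell 20: 20/542 × $7,981.80 → $294.53
Total COGS = $2,895.27 + $5,175.93 + $294.53 = $8,365.73
Ending inventory (cost pool remaining) = $7,687.27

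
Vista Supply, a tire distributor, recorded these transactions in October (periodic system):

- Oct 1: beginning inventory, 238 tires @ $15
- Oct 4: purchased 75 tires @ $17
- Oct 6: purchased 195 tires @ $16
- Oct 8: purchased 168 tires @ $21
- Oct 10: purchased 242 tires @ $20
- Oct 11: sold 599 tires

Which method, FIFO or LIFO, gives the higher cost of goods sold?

FIFO COGS: 238 @ $15 + 75 @ $17 + 195 @ $16 + 91 @ $21 = $9,876
LIFO COGS: 242 @ $20 + 168 @ $21 + 189 @ $16 = $11,392

LIFO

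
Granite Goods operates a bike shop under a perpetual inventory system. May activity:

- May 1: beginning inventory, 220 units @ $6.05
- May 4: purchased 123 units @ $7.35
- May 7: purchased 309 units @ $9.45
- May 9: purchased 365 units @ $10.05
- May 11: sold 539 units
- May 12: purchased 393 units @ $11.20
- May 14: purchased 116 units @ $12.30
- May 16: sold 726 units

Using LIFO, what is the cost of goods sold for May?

May 11, 539 sold [LIFO — newest first]: 365 @ $10.05 + 174 @ $9.45 = $5,312.55
May 16, 726 sold [LIFO — newest first]: 116 @ $12.30 + 393 @ $11.20 + 135 @ $9.45 + 82 @ $7.35 = $7,706.85
Total COGS = $5,312.55 + $7,706.85 = $13,019.40
Ending inventory: 220 @ $6.05 + 41 @ $7.35 = $1,632.35
Check: goods available $14,651.75 = COGS $13,019.40 + ending $1,632.35

COGS = $13,019.40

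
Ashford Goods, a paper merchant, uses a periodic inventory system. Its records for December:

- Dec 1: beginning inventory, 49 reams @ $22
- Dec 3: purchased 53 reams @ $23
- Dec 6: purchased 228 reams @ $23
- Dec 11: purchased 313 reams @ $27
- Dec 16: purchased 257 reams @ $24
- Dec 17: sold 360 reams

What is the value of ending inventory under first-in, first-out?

Dec 17, 360 sold [FIFO — oldest first]: 49 @ $22 + 53 @ $23 + 228 @ $23 + 30 @ $27 = $8,351
Ending inventory: 283 @ $27 + 257 @ $24 = $13,809
Check: goods available $22,160 = COGS $8,351 + ending $13,809

Ending inventory = $13,809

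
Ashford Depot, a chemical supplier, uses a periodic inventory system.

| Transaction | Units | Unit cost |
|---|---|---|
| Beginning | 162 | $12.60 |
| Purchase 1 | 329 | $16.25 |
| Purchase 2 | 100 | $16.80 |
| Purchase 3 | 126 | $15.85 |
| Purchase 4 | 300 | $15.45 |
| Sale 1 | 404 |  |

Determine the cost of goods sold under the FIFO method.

Sale 1 (404) [FIFO — oldest first]: 162 @ $12.60 + 242 @ $16.25 = $5,973.70
Ending inventory: 87 @ $16.25 + 100 @ $16.80 + 126 @ $15.85 + 300 @ $15.45 = $9,725.85

COGS = $5,973.70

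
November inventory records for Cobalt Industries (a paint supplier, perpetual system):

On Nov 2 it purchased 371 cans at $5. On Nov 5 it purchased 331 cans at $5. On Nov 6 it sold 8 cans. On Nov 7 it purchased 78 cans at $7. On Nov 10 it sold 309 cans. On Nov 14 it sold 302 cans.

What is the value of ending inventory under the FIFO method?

Ending inventory = $961

Nov 6, 8 sold [FIFO — oldest first]: 8 @ $5 = $40
Nov 10, 309 sold [FIFO — oldest first]: 309 @ $5 = $1,545
Nov 14, 302 sold [FIFO — oldest first]: 54 @ $5 + 248 @ $5 = $1,510
Total COGS = $40 + $1,545 + $1,510 = $3,095
Ending inventory: 83 @ $5 + 78 @ $7 = $961
Check: goods available $4,056 = COGS $3,095 + ending $961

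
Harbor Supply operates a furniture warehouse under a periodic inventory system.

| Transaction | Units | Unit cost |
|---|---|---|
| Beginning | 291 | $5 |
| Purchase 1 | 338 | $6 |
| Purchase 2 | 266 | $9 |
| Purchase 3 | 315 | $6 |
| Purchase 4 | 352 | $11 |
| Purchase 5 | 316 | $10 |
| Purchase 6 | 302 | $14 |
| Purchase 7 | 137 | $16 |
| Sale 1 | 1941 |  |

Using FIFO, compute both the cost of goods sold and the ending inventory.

COGS = $15,681; ending inventory = $5,538

Sale 1 (1941) [FIFO — oldest first]: 291 @ $5 + 338 @ $6 + 266 @ $9 + 315 @ $6 + 352 @ $11 + 316 @ $10 + 63 @ $14 = $15,681
Ending inventory: 239 @ $14 + 137 @ $16 = $5,538
Check: goods available $21,219 = COGS $15,681 + ending $5,538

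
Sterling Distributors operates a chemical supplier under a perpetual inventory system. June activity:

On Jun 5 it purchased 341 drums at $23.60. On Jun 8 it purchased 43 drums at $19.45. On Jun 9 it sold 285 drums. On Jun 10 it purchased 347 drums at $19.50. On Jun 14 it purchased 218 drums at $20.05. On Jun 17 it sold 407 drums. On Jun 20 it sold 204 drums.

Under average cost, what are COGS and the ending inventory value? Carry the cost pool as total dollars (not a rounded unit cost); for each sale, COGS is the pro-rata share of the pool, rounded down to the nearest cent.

After Jun 5: 341 on hand, pool $8,047.60 (≈ $23.6000 each)
After Jun 8: 384 on hand, pool $8,883.95 (≈ $23.1353 each)
Jun 9, sell 285: 285/384 × $8,883.95 → $6,593.55
After Jun 10: 446 on hand, pool $9,056.90 (≈ $20.3070 each)
After Jun 14: 664 on hand, pool $13,427.80 (≈ $20.2226 each)
Jun 17, sell 407: 407/664 × $13,427.80 → $8,230.59
Jun 20, sell 204: 204/257 × $5,197.21 → $4,125.41
Total COGS = $6,593.55 + $8,230.59 + $4,125.41 = $18,949.55
Ending inventory (cost pool remaining) = $1,071.80
Check: goods available $20,021.35 = COGS $18,949.55 + ending $1,071.80

COGS = $18,949.55; ending inventory = $1,071.80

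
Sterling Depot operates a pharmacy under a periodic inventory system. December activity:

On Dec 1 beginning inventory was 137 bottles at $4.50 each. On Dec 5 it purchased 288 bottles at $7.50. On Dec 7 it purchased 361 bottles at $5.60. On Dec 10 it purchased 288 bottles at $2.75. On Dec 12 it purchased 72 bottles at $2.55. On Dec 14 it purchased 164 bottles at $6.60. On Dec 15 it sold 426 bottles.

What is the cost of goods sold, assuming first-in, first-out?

COGS = $2,782.10

Dec 15, 426 sold [FIFO — oldest first]: 137 @ $4.50 + 288 @ $7.50 + 1 @ $5.60 = $2,782.10
Ending inventory: 360 @ $5.60 + 288 @ $2.75 + 72 @ $2.55 + 164 @ $6.60 = $4,074.00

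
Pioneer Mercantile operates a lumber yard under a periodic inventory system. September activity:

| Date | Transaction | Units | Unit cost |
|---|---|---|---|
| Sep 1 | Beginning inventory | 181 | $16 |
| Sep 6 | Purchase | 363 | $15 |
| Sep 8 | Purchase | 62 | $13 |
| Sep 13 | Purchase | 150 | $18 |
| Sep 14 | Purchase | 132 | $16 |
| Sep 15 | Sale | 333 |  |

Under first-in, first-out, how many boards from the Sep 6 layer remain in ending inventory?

211

Sep 15, 333 sold [FIFO — oldest first]: 181 @ $16 + 152 @ $15 = $5,176
Ending inventory: 211 @ $15 + 62 @ $13 + 150 @ $18 + 132 @ $16 = $8,783
Check: goods available $13,959 = COGS $5,176 + ending $8,783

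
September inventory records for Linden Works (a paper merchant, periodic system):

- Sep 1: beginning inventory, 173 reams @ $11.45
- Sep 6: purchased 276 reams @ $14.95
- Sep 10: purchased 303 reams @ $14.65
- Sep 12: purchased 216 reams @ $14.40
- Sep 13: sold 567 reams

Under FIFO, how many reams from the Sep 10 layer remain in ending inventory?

Sep 13, 567 sold [FIFO — oldest first]: 173 @ $11.45 + 276 @ $14.95 + 118 @ $14.65 = $7,835.75
Ending inventory: 185 @ $14.65 + 216 @ $14.40 = $5,820.65
Check: goods available $13,656.40 = COGS $7,835.75 + ending $5,820.65

185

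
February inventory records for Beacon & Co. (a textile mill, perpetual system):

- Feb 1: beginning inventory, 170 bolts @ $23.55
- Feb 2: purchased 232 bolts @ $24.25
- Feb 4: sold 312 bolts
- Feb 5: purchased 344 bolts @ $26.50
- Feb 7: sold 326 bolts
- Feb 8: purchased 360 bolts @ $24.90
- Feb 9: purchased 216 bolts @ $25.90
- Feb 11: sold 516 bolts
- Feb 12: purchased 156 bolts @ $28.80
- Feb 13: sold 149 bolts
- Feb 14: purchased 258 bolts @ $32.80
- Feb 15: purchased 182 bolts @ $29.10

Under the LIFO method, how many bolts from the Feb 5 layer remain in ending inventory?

18

Feb 4, 312 sold [LIFO — newest first]: 232 @ $24.25 + 80 @ $23.55 = $7,510.00
Feb 7, 326 sold [LIFO — newest first]: 326 @ $26.50 = $8,639.00
Feb 11, 516 sold [LIFO — newest first]: 216 @ $25.90 + 300 @ $24.90 = $13,064.40
Feb 13, 149 sold [LIFO — newest first]: 149 @ $28.80 = $4,291.20
Total COGS = $7,510.00 + $8,639.00 + $13,064.40 + $4,291.20 = $33,504.60
Ending inventory: 90 @ $23.55 + 18 @ $26.50 + 60 @ $24.90 + 7 @ $28.80 + 258 @ $32.80 + 182 @ $29.10 = $18,050.70
Check: goods available $51,555.30 = COGS $33,504.60 + ending $18,050.70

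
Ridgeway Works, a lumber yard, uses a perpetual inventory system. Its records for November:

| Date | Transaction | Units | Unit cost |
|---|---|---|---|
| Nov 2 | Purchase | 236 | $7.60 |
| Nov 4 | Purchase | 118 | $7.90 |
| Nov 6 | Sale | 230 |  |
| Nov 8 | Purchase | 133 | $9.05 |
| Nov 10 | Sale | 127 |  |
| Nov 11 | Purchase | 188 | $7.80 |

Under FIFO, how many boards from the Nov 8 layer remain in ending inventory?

130

Nov 6, 230 sold [FIFO — oldest first]: 230 @ $7.60 = $1,748.00
Nov 10, 127 sold [FIFO — oldest first]: 6 @ $7.60 + 118 @ $7.90 + 3 @ $9.05 = $1,004.95
Total COGS = $1,748.00 + $1,004.95 = $2,752.95
Ending inventory: 130 @ $9.05 + 188 @ $7.80 = $2,642.90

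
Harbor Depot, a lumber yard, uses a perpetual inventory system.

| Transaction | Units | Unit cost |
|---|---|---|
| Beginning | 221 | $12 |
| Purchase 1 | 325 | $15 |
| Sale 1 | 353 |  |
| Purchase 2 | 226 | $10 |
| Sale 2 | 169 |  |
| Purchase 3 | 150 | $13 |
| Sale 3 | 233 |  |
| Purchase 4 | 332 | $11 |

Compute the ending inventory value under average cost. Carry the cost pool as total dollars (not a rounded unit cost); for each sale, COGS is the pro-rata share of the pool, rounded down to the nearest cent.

Ending inventory = $5,691.89

After Beginning: 221 on hand, pool $2,652.00 (≈ $12.0000 each)
After Purchase 1: 546 on hand, pool $7,527.00 (≈ $13.7857 each)
Sale 1, sell 353: 353/546 × $7,527.00 → $4,866.35
After Purchase 2: 419 on hand, pool $4,920.65 (≈ $11.7438 each)
Sale 2, sell 169: 169/419 × $4,920.65 → $1,984.70
After Purchase 3: 400 on hand, pool $4,885.95 (≈ $12.2149 each)
Sale 3, sell 233: 233/400 × $4,885.95 → $2,846.06
After Purchase 4: 499 on hand, pool $5,691.89 (≈ $11.4066 each)
Total COGS = $4,866.35 + $1,984.70 + $2,846.06 = $9,697.11
Ending inventory (cost pool remaining) = $5,691.89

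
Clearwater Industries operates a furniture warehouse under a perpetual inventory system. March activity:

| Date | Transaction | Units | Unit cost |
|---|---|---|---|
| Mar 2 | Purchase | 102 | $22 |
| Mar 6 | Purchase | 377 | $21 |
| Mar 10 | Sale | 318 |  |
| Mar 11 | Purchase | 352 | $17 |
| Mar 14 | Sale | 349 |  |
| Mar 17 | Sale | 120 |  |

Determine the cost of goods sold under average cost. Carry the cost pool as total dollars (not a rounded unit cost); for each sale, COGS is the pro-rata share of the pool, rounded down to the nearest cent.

After Mar 2: 102 on hand, pool $2,244.00 (≈ $22.0000 each)
After Mar 6: 479 on hand, pool $10,161.00 (≈ $21.2129 each)
Mar 10, sell 318: 318/479 × $10,161.00 → $6,745.71
After Mar 11: 513 on hand, pool $9,399.29 (≈ $18.3222 each)
Mar 14, sell 349: 349/513 × $9,399.29 → $6,394.44
Mar 17, sell 120: 120/164 × $3,004.85 → $2,198.67
Total COGS = $6,745.71 + $6,394.44 + $2,198.67 = $15,338.82
Ending inventory (cost pool remaining) = $806.18
Check: goods available $16,145.00 = COGS $15,338.82 + ending $806.18

COGS = $15,338.82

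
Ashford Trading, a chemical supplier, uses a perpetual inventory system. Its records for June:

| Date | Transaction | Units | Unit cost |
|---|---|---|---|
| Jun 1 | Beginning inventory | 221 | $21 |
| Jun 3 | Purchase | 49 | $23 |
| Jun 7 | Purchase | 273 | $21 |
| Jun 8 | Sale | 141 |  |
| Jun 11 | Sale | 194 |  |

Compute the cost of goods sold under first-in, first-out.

Jun 8, 141 sold [FIFO — oldest first]: 141 @ $21 = $2,961
Jun 11, 194 sold [FIFO — oldest first]: 80 @ $21 + 49 @ $23 + 65 @ $21 = $4,172
Total COGS = $2,961 + $4,172 = $7,133
Ending inventory: 208 @ $21 = $4,368

COGS = $7,133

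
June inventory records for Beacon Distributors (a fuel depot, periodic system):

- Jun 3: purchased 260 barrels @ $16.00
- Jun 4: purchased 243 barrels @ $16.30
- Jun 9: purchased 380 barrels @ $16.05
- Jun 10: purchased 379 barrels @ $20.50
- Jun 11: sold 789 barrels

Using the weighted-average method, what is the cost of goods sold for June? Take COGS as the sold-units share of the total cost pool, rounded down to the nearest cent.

COGS = $13,747.73

Jun 11, sell 789: 789/1262 × $21,989.40 → $13,747.73
Ending inventory (cost pool remaining) = $8,241.67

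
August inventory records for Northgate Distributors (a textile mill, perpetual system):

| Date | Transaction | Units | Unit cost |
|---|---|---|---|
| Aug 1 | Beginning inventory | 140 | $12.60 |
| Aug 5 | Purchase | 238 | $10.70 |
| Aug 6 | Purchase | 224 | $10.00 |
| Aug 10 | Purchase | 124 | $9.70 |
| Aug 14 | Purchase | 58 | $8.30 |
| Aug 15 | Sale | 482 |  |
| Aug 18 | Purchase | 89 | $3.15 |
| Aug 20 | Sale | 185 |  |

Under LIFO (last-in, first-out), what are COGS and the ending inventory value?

COGS = $6,044.95; ending inventory = $2,470.20

Aug 15, 482 sold [LIFO — newest first]: 58 @ $8.30 + 124 @ $9.70 + 224 @ $10.00 + 76 @ $10.70 = $4,737.40
Aug 20, 185 sold [LIFO — newest first]: 89 @ $3.15 + 96 @ $10.70 = $1,307.55
Total COGS = $4,737.40 + $1,307.55 = $6,044.95
Ending inventory: 140 @ $12.60 + 66 @ $10.70 = $2,470.20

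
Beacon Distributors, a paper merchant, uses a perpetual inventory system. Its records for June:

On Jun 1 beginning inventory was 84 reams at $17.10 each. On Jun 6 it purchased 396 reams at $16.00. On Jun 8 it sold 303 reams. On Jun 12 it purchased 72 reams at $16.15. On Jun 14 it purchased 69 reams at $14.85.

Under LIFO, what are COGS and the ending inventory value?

COGS = $4,848.00; ending inventory = $5,111.85

Jun 8, 303 sold [LIFO — newest first]: 303 @ $16.00 = $4,848.00
Ending inventory: 84 @ $17.10 + 93 @ $16.00 + 72 @ $16.15 + 69 @ $14.85 = $5,111.85
Check: goods available $9,959.85 = COGS $4,848.00 + ending $5,111.85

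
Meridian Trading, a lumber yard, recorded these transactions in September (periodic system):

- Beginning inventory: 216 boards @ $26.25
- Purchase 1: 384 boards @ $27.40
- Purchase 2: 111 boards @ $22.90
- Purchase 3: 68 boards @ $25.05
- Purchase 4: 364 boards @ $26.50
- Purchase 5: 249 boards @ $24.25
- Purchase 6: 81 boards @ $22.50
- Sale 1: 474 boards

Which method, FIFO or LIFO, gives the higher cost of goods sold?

FIFO

FIFO COGS: 216 @ $26.25 + 258 @ $27.40 = $12,739.20
LIFO COGS: 81 @ $22.50 + 249 @ $24.25 + 144 @ $26.50 = $11,676.75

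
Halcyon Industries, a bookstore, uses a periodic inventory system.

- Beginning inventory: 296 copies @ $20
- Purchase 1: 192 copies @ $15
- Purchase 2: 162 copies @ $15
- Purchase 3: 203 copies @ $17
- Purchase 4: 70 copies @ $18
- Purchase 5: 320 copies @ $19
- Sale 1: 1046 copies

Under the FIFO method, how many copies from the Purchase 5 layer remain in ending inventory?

197

Sale 1 (1046) [FIFO — oldest first]: 296 @ $20 + 192 @ $15 + 162 @ $15 + 203 @ $17 + 70 @ $18 + 123 @ $19 = $18,278
Ending inventory: 197 @ $19 = $3,743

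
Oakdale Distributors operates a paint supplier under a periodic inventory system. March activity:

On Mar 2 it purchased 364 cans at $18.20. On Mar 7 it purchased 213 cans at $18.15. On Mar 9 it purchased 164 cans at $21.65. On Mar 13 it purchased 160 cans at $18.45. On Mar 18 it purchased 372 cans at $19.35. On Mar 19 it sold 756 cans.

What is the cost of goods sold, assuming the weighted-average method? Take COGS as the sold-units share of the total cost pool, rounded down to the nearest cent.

Mar 19, sell 756: 756/1273 × $24,191.55 → $14,366.70
Ending inventory (cost pool remaining) = $9,824.85

COGS = $14,366.70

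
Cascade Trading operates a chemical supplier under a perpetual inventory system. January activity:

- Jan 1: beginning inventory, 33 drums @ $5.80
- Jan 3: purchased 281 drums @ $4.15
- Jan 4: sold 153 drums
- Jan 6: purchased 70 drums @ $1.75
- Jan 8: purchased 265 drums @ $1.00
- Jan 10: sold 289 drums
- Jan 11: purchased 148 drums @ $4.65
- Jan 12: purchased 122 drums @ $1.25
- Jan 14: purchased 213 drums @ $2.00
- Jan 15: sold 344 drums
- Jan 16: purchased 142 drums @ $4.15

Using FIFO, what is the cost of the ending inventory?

Ending inventory = $1,218.95

Jan 4, 153 sold [FIFO — oldest first]: 33 @ $5.80 + 120 @ $4.15 = $689.40
Jan 10, 289 sold [FIFO — oldest first]: 161 @ $4.15 + 70 @ $1.75 + 58 @ $1.00 = $848.65
Jan 15, 344 sold [FIFO — oldest first]: 207 @ $1.00 + 137 @ $4.65 = $844.05
Total COGS = $689.40 + $848.65 + $844.05 = $2,382.10
Ending inventory: 11 @ $4.65 + 122 @ $1.25 + 213 @ $2.00 + 142 @ $4.15 = $1,218.95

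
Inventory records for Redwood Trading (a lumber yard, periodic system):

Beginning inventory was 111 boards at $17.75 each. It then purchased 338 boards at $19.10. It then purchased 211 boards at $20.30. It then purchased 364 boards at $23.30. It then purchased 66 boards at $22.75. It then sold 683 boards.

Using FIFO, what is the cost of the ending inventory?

Ending inventory = $9,446.80

Sale 1 (683) [FIFO — oldest first]: 111 @ $17.75 + 338 @ $19.10 + 211 @ $20.30 + 23 @ $23.30 = $13,245.25
Ending inventory: 341 @ $23.30 + 66 @ $22.75 = $9,446.80
Check: goods available $22,692.05 = COGS $13,245.25 + ending $9,446.80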